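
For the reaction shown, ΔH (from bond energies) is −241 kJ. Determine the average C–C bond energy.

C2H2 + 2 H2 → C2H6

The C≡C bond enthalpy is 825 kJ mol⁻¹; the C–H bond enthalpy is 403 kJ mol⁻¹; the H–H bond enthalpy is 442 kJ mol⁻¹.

D(C–C) ≈ 338 kJ/mol

Let D be the C–C bond energy.
Σ(broken) = 1×825 + 2×403 + 2×442 = 2515
Σ(formed) = 1×D + 6×403 = 2418 + D
ΔH = Σ(broken) − Σ(formed) = (2515) − (2418 + D) = +97 − D
Setting this equal to −241 kJ gives D = 338 kJ/mol.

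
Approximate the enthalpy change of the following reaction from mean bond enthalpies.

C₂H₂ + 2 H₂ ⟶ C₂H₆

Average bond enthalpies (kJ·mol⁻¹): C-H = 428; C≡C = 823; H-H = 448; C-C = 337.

ΔH ≈ −330 kJ

Bonds broken (reactants):
  C≡C: 1 × 823 = 823
  C-H: 2 × 428 = 856
  H-H: 2 × 448 = 896
  Σ(broken) = 2575 kJ
Bonds formed (products):
  C-C: 1 × 337 = 337
  C-H: 6 × 428 = 2568
  Σ(formed) = 2905 kJ
ΔH = Σ(broken) − Σ(formed) = 2575 − 2905 = −330 kJ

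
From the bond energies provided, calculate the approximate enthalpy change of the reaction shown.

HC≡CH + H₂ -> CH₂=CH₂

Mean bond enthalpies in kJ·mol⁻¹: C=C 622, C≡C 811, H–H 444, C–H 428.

ΔH ≈ −223 kJ

Bonds broken (reactants):
  C≡C: 1 × 811 = 811
  C–H: 2 × 428 = 856
  H–H: 1 × 444 = 444
  Σ(broken) = 2111 kJ
Bonds formed (products):
  C–H: 4 × 428 = 1712
  C=C: 1 × 622 = 622
  Σ(formed) = 2334 kJ
ΔH = Σ(broken) − Σ(formed) = 2111 − 2334 = −223 kJ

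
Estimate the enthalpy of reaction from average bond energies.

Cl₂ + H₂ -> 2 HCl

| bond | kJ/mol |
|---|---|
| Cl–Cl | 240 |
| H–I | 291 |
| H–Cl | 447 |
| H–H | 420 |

Bonds broken (reactants):
  Cl–Cl: 1 × 240 = 240
  H–H: 1 × 420 = 420
  Σ(broken) = 660 kJ
Bonds formed (products):
  H–Cl: 2 × 447 = 894
  Σ(formed) = 894 kJ
ΔH = Σ(broken) − Σ(formed) = 660 − 894 = −234 kJ

ΔH ≈ −234 kJ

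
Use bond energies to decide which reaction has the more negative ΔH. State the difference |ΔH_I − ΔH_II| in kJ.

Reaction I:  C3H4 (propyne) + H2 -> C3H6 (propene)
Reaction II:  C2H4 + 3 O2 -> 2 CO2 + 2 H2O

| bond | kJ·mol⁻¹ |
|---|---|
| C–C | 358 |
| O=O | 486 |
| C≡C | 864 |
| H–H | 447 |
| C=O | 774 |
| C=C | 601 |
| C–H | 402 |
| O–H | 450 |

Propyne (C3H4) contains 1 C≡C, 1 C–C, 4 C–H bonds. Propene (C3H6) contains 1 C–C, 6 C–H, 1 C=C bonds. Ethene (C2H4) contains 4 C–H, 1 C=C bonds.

Reaction I:
  Bonds broken (reactants):
    C≡C: 1 × 864 = 864
    C–C: 1 × 358 = 358
    C–H: 4 × 402 = 1608
    H–H: 1 × 447 = 447
    Σ(broken) = 3277 kJ
  Bonds formed (products):
    C–C: 1 × 358 = 358
    C–H: 6 × 402 = 2412
    C=C: 1 × 601 = 601
    Σ(formed) = 3371 kJ
  ΔH_I = 3277 − 3371 = −94 kJ
Reaction II:
  Bonds broken (reactants):
    C–H: 4 × 402 = 1608
    C=C: 1 × 601 = 601
    O=O: 3 × 486 = 1458
    Σ(broken) = 3667 kJ
  Bonds formed (products):
    C=O: 4 × 774 = 3096
    O–H: 4 × 450 = 1800
    Σ(formed) = 4896 kJ
  ΔH_II = 3667 − 4896 = −1229 kJ
ΔH_I − ΔH_II = +1135 kJ, so reaction II has the more negative ΔH; |ΔH_I − ΔH_II| = 1135 kJ.

Reaction II, by 1135 kJ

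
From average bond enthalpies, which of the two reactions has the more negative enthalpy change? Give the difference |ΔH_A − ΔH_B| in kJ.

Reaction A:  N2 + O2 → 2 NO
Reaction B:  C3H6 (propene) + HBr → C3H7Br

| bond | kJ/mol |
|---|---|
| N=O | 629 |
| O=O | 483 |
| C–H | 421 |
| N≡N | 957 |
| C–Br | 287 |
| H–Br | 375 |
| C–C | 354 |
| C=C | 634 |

Reaction B, by 235 kJ

Reaction A:
  Bonds broken (reactants):
    N≡N: 1 × 957 = 957
    O=O: 1 × 483 = 483
    Σ(broken) = 1440 kJ
  Bonds formed (products):
    N=O: 2 × 629 = 1258
    Σ(formed) = 1258 kJ
  ΔH_A = 1440 − 1258 = +182 kJ
Reaction B:
  Bonds broken (reactants):
    C–C: 1 × 354 = 354
    C–H: 6 × 421 = 2526
    C=C: 1 × 634 = 634
    H–Br: 1 × 375 = 375
    Σ(broken) = 3889 kJ
  Bonds formed (products):
    C–Br: 1 × 287 = 287
    C–C: 2 × 354 = 708
    C–H: 7 × 421 = 2947
    Σ(formed) = 3942 kJ
  ΔH_B = 3889 − 3942 = −53 kJ
ΔH_A − ΔH_B = +235 kJ, so reaction B has the more negative ΔH; |ΔH_A − ΔH_B| = 235 kJ.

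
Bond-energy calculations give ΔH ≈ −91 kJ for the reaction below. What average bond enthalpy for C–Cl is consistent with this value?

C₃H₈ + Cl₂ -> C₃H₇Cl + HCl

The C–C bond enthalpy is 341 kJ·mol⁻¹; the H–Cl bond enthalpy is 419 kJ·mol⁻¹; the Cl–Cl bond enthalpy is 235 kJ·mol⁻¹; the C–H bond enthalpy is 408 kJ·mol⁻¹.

D(C–Cl) ≈ 315 kJ/mol

Let D be the C–Cl bond energy.
Σ(broken) = 2×341 + 8×408 + 1×235 = 4181
Σ(formed) = 2×341 + 1×D + 7×408 + 1×419 = 3957 + D
ΔH = Σ(broken) − Σ(formed) = (4181) − (3957 + D) = +224 − D
Setting this equal to −91 kJ gives D = 315 kJ/mol.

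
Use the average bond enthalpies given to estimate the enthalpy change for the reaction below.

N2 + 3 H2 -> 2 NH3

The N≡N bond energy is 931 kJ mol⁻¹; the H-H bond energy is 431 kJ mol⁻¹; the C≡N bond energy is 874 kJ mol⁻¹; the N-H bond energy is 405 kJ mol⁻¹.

Bonds broken (reactants):
  H-H: 3 × 431 = 1293
  N≡N: 1 × 931 = 931
  Σ(broken) = 2224 kJ
Bonds formed (products):
  N-H: 6 × 405 = 2430
  Σ(formed) = 2430 kJ
ΔH = Σ(broken) − Σ(formed) = 2224 − 2430 = −206 kJ

ΔH ≈ −206 kJ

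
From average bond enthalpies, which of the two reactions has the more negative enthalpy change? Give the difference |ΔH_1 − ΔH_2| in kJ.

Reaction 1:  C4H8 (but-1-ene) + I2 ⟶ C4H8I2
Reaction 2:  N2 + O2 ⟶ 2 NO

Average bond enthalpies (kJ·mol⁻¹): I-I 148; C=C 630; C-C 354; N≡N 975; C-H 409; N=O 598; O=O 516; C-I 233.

Reaction 1:
  Bonds broken (reactants):
    C-C: 2 × 354 = 708
    C-H: 8 × 409 = 3272
    C=C: 1 × 630 = 630
    I-I: 1 × 148 = 148
    Σ(broken) = 4758 kJ
  Bonds formed (products):
    C-C: 3 × 354 = 1062
    C-H: 8 × 409 = 3272
    C-I: 2 × 233 = 466
    Σ(formed) = 4800 kJ
  ΔH_1 = 4758 − 4800 = −42 kJ
Reaction 2:
  Bonds broken (reactants):
    N≡N: 1 × 975 = 975
    O=O: 1 × 516 = 516
    Σ(broken) = 1491 kJ
  Bonds formed (products):
    N=O: 2 × 598 = 1196
    Σ(formed) = 1196 kJ
  ΔH_2 = 1491 − 1196 = +295 kJ
ΔH_1 − ΔH_2 = −337 kJ, so reaction 1 has the more negative ΔH; |ΔH_1 − ΔH_2| = 337 kJ.

Reaction 1, by 337 kJ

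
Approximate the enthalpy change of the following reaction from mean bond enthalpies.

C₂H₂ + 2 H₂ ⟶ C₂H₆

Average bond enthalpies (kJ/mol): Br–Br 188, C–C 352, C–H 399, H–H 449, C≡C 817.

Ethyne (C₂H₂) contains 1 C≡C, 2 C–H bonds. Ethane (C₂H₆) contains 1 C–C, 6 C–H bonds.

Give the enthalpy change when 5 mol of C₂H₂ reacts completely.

Bonds broken (reactants):
  C≡C: 1 × 817 = 817
  C–H: 2 × 399 = 798
  H–H: 2 × 449 = 898
  Σ(broken) = 2513 kJ
Bonds formed (products):
  C–C: 1 × 352 = 352
  C–H: 6 × 399 = 2394
  Σ(formed) = 2746 kJ
ΔH = Σ(broken) − Σ(formed) = 2513 − 2746 = −233 kJ
For 5× the reaction as written: 5 × (−233) = −1165 kJ

ΔH = −1165 kJ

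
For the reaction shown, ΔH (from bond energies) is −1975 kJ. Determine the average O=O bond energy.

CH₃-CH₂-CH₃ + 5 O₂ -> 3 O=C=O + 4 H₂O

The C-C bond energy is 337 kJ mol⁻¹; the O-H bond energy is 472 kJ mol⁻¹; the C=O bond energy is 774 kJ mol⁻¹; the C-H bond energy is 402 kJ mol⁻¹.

Let D be the O=O bond energy.
Σ(broken) = 2×337 + 8×402 + 5×D = 3890 + 5D
Σ(formed) = 6×774 + 8×472 = 8420
ΔH = Σ(broken) − Σ(formed) = (3890 + 5D) − (8420) = −4530 + 5D
Setting this equal to −1975 kJ gives 5D = 2555, so D = 511 kJ/mol.

D(O=O) ≈ 511 kJ/mol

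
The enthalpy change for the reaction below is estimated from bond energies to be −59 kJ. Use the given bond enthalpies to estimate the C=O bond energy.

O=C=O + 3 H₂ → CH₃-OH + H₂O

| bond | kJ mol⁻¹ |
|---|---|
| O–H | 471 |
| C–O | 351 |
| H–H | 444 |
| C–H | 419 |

D(C=O) ≈ 815 kJ/mol

Let D be the C=O bond energy.
Σ(broken) = 2×D + 3×444 = 1332 + 2D
Σ(formed) = 3×419 + 1×351 + 3×471 = 3021
ΔH = Σ(broken) − Σ(formed) = (1332 + 2D) − (3021) = −1689 + 2D
Setting this equal to −59 kJ gives 2D = 1630, so D = 815 kJ/mol.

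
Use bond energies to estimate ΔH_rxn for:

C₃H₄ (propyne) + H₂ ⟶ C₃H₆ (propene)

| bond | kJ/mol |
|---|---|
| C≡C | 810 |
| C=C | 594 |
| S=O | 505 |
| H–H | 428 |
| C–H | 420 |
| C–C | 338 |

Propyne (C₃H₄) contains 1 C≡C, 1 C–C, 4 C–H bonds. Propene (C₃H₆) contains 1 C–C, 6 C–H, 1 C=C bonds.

ΔH ≈ −196 kJ

Bonds broken (reactants):
  C≡C: 1 × 810 = 810
  C–C: 1 × 338 = 338
  C–H: 4 × 420 = 1680
  H–H: 1 × 428 = 428
  Σ(broken) = 3256 kJ
Bonds formed (products):
  C–C: 1 × 338 = 338
  C–H: 6 × 420 = 2520
  C=C: 1 × 594 = 594
  Σ(formed) = 3452 kJ
ΔH = Σ(broken) − Σ(formed) = 3256 − 3452 = −196 kJ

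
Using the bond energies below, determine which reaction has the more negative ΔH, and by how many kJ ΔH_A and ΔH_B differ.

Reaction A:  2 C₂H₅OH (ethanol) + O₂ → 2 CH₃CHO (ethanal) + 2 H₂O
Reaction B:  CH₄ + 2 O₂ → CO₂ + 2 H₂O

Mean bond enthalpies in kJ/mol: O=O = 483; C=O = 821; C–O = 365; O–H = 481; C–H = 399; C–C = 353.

Reaction A:
  Bonds broken (reactants):
    C–C: 2 × 353 = 706
    C–H: 10 × 399 = 3990
    C–O: 2 × 365 = 730
    O–H: 2 × 481 = 962
    O=O: 1 × 483 = 483
    Σ(broken) = 6871 kJ
  Bonds formed (products):
    C–C: 2 × 353 = 706
    C–H: 8 × 399 = 3192
    C=O: 2 × 821 = 1642
    O–H: 4 × 481 = 1924
    Σ(formed) = 7464 kJ
  ΔH_A = 6871 − 7464 = −593 kJ
Reaction B:
  Bonds broken (reactants):
    C–H: 4 × 399 = 1596
    O=O: 2 × 483 = 966
    Σ(broken) = 2562 kJ
  Bonds formed (products):
    C=O: 2 × 821 = 1642
    O–H: 4 × 481 = 1924
    Σ(formed) = 3566 kJ
  ΔH_B = 2562 − 3566 = −1004 kJ
ΔH_A − ΔH_B = +411 kJ, so reaction B has the more negative ΔH; |ΔH_A − ΔH_B| = 411 kJ.

Reaction B, by 411 kJ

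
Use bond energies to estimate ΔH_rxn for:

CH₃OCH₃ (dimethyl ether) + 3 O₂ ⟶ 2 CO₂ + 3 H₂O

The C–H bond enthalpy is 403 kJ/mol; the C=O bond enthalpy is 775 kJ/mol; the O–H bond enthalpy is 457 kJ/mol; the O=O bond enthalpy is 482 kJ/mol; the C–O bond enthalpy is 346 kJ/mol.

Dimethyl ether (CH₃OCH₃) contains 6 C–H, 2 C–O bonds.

Bonds broken (reactants):
  C–H: 6 × 403 = 2418
  C–O: 2 × 346 = 692
  O=O: 3 × 482 = 1446
  Σ(broken) = 4556 kJ
Bonds formed (products):
  C=O: 4 × 775 = 3100
  O–H: 6 × 457 = 2742
  Σ(formed) = 5842 kJ
ΔH = Σ(broken) − Σ(formed) = 4556 − 5842 = −1286 kJ

ΔH ≈ −1286 kJ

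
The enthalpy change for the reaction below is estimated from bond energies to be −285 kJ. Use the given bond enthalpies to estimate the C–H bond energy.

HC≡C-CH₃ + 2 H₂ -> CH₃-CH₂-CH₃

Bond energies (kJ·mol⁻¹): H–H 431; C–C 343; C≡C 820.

Let D be the C–H bond energy.
Σ(broken) = 1×820 + 1×343 + 4×D + 2×431 = 2025 + 4D
Σ(formed) = 2×343 + 8×D = 686 + 8D
ΔH = Σ(broken) − Σ(formed) = (2025 + 4D) − (686 + 8D) = +1339 − 4D
Setting this equal to −285 kJ gives 4D = 1624, so D = 406 kJ/mol.

D(C–H) ≈ 406 kJ/mol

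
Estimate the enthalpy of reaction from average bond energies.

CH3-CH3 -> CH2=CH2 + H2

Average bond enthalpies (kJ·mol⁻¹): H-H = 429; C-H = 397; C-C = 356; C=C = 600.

ΔH ≈ +121 kJ

Bonds broken (reactants):
  C-C: 1 × 356 = 356
  C-H: 6 × 397 = 2382
  Σ(broken) = 2738 kJ
Bonds formed (products):
  C-H: 4 × 397 = 1588
  C=C: 1 × 600 = 600
  H-H: 1 × 429 = 429
  Σ(formed) = 2617 kJ
ΔH = Σ(broken) − Σ(formed) = 2738 − 2617 = +121 kJ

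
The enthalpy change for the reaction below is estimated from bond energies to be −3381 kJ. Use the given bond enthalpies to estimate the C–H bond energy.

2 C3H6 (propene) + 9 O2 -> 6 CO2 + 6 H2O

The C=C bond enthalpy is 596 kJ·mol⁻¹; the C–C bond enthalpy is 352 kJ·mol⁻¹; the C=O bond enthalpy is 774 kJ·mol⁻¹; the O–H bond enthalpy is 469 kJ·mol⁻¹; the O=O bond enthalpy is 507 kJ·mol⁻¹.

Let D be the C–H bond energy.
Σ(broken) = 2×352 + 12×D + 2×596 + 9×507 = 6459 + 12D
Σ(formed) = 12×774 + 12×469 = 14916
ΔH = Σ(broken) − Σ(formed) = (6459 + 12D) − (14916) = −8457 + 12D
Setting this equal to −3381 kJ gives 12D = 5076, so D = 423 kJ/mol.

D(C–H) ≈ 423 kJ/mol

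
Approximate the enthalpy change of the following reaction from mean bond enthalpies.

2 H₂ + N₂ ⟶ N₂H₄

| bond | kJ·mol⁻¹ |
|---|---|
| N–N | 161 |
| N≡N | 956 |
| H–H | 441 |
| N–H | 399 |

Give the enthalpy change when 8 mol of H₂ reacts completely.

Bonds broken (reactants):
  H–H: 2 × 441 = 882
  N≡N: 1 × 956 = 956
  Σ(broken) = 1838 kJ
Bonds formed (products):
  N–H: 4 × 399 = 1596
  N–N: 1 × 161 = 161
  Σ(formed) = 1757 kJ
ΔH = Σ(broken) − Σ(formed) = 1838 − 1757 = +81 kJ
For 4× the reaction as written: 4 × (+81) = +324 kJ

ΔH = +324 kJ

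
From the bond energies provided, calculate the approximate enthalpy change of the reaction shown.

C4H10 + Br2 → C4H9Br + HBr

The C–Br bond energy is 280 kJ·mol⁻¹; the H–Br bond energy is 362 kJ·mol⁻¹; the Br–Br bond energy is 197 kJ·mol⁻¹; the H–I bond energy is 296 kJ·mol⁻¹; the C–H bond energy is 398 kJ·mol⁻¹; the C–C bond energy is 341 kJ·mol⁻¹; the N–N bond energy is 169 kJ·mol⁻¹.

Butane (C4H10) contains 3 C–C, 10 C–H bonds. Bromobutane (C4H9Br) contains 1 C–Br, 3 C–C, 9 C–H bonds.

Bonds broken (reactants):
  Br–Br: 1 × 197 = 197
  C–C: 3 × 341 = 1023
  C–H: 10 × 398 = 3980
  Σ(broken) = 5200 kJ
Bonds formed (products):
  C–Br: 1 × 280 = 280
  C–C: 3 × 341 = 1023
  C–H: 9 × 398 = 3582
  H–Br: 1 × 362 = 362
  Σ(formed) = 5247 kJ
ΔH = Σ(broken) − Σ(formed) = 5200 − 5247 = −47 kJ

ΔH ≈ −47 kJ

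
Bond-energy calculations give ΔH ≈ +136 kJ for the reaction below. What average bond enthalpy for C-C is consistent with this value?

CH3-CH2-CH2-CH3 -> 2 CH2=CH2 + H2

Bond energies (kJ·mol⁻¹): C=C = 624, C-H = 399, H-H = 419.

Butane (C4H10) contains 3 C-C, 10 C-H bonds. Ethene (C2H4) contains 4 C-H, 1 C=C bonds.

D(C-C) ≈ 335 kJ/mol

Let D be the C-C bond energy.
Σ(broken) = 3×D + 10×399 = 3990 + 3D
Σ(formed) = 8×399 + 2×624 + 1×419 = 4859
ΔH = Σ(broken) − Σ(formed) = (3990 + 3D) − (4859) = −869 + 3D
Setting this equal to +136 kJ gives 3D = 1005, so D = 335 kJ/mol.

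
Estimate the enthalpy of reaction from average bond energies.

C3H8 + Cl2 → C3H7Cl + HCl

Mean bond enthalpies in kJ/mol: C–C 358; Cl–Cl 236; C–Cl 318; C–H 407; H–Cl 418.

ΔH ≈ −93 kJ

Bonds broken (reactants):
  C–C: 2 × 358 = 716
  C–H: 8 × 407 = 3256
  Cl–Cl: 1 × 236 = 236
  Σ(broken) = 4208 kJ
Bonds formed (products):
  C–C: 2 × 358 = 716
  C–Cl: 1 × 318 = 318
  C–H: 7 × 407 = 2849
  H–Cl: 1 × 418 = 418
  Σ(formed) = 4301 kJ
ΔH = Σ(broken) − Σ(formed) = 4208 − 4301 = −93 kJ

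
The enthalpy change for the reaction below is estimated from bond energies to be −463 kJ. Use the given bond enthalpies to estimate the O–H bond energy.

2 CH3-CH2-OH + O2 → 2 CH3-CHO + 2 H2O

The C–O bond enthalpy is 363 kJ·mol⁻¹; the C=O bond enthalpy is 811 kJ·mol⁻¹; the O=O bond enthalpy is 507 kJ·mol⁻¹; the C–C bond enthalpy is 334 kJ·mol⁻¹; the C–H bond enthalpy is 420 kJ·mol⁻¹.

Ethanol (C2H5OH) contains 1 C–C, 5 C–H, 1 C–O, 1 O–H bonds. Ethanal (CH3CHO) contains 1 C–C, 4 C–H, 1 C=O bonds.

D(O–H) ≈ 457 kJ/mol

Let D be the O–H bond energy.
Σ(broken) = 2×334 + 10×420 + 2×363 + 2×D + 1×507 = 6101 + 2D
Σ(formed) = 2×334 + 8×420 + 2×811 + 4×D = 5650 + 4D
ΔH = Σ(broken) − Σ(formed) = (6101 + 2D) − (5650 + 4D) = +451 − 2D
Setting this equal to −463 kJ gives 2D = 914, so D = 457 kJ/mol.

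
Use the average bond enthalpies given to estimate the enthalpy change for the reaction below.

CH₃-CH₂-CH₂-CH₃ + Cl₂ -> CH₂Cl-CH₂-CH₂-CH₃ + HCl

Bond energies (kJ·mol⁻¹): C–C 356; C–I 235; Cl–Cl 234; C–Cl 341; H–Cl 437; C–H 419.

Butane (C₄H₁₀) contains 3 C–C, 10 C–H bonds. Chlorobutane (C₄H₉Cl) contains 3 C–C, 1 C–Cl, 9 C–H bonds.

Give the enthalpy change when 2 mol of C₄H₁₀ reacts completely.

ΔH = −250 kJ

Bonds broken (reactants):
  C–C: 3 × 356 = 1068
  C–H: 10 × 419 = 4190
  Cl–Cl: 1 × 234 = 234
  Σ(broken) = 5492 kJ
Bonds formed (products):
  C–C: 3 × 356 = 1068
  C–Cl: 1 × 341 = 341
  C–H: 9 × 419 = 3771
  H–Cl: 1 × 437 = 437
  Σ(formed) = 5617 kJ
ΔH = Σ(broken) − Σ(formed) = 5492 − 5617 = −125 kJ
For 2× the reaction as written: 2 × (−125) = −250 kJ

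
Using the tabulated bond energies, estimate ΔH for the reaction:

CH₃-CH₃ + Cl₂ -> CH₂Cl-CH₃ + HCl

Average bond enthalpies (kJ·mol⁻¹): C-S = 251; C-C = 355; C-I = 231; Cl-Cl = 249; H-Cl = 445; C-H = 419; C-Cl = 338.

Bonds broken (reactants):
  C-C: 1 × 355 = 355
  C-H: 6 × 419 = 2514
  Cl-Cl: 1 × 249 = 249
  Σ(broken) = 3118 kJ
Bonds formed (products):
  C-C: 1 × 355 = 355
  C-Cl: 1 × 338 = 338
  C-H: 5 × 419 = 2095
  H-Cl: 1 × 445 = 445
  Σ(formed) = 3233 kJ
ΔH = Σ(broken) − Σ(formed) = 3118 − 3233 = −115 kJ

ΔH ≈ −115 kJ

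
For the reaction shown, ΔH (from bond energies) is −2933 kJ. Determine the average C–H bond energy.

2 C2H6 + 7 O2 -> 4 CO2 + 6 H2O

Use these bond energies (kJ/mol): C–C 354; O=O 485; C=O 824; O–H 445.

D(C–H) ≈ 408 kJ/mol

Let D be the C–H bond energy.
Σ(broken) = 2×354 + 12×D + 7×485 = 4103 + 12D
Σ(formed) = 8×824 + 12×445 = 11932
ΔH = Σ(broken) − Σ(formed) = (4103 + 12D) − (11932) = −7829 + 12D
Setting this equal to −2933 kJ gives 12D = 4896, so D = 408 kJ/mol.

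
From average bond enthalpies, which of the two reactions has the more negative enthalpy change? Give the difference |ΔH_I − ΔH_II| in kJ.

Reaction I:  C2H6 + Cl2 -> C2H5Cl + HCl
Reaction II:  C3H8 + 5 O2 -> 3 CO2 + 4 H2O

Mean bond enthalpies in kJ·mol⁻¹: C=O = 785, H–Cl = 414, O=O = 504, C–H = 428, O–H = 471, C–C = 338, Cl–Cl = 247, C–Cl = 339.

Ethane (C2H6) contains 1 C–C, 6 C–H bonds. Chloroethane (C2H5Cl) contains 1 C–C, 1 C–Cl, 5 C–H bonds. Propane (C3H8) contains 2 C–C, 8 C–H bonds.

Reaction II, by 1780 kJ

Reaction I:
  Bonds broken (reactants):
    C–C: 1 × 338 = 338
    C–H: 6 × 428 = 2568
    Cl–Cl: 1 × 247 = 247
    Σ(broken) = 3153 kJ
  Bonds formed (products):
    C–C: 1 × 338 = 338
    C–Cl: 1 × 339 = 339
    C–H: 5 × 428 = 2140
    H–Cl: 1 × 414 = 414
    Σ(formed) = 3231 kJ
  ΔH_I = 3153 − 3231 = −78 kJ
Reaction II:
  Bonds broken (reactants):
    C–C: 2 × 338 = 676
    C–H: 8 × 428 = 3424
    O=O: 5 × 504 = 2520
    Σ(broken) = 6620 kJ
  Bonds formed (products):
    C=O: 6 × 785 = 4710
    O–H: 8 × 471 = 3768
    Σ(formed) = 8478 kJ
  ΔH_II = 6620 − 8478 = −1858 kJ
ΔH_I − ΔH_II = +1780 kJ, so reaction II has the more negative ΔH; |ΔH_I − ΔH_II| = 1780 kJ.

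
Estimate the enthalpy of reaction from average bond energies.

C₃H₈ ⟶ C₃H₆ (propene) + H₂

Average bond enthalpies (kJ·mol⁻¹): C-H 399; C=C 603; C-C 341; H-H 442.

ΔH ≈ +94 kJ

Bonds broken (reactants):
  C-C: 2 × 341 = 682
  C-H: 8 × 399 = 3192
  Σ(broken) = 3874 kJ
Bonds formed (products):
  C-C: 1 × 341 = 341
  C-H: 6 × 399 = 2394
  C=C: 1 × 603 = 603
  H-H: 1 × 442 = 442
  Σ(formed) = 3780 kJ
ΔH = Σ(broken) − Σ(formed) = 3874 − 3780 = +94 kJ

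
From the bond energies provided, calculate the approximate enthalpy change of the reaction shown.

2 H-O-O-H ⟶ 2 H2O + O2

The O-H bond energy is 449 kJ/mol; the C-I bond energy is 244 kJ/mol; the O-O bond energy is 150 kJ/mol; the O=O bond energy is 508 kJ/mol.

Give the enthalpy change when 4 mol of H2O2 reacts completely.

ΔH = −416 kJ

Bonds broken (reactants):
  O-H: 4 × 449 = 1796
  O-O: 2 × 150 = 300
  Σ(broken) = 2096 kJ
Bonds formed (products):
  O-H: 4 × 449 = 1796
  O=O: 1 × 508 = 508
  Σ(formed) = 2304 kJ
ΔH = Σ(broken) − Σ(formed) = 2096 − 2304 = −208 kJ
For 2× the reaction as written: 2 × (−208) = −416 kJ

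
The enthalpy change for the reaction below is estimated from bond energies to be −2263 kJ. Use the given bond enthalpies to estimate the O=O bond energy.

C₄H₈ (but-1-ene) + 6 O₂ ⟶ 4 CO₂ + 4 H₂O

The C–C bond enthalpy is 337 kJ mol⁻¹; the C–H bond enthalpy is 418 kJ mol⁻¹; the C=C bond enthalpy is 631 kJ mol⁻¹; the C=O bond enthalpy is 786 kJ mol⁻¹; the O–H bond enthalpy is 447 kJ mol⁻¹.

Let D be the O=O bond energy.
Σ(broken) = 2×337 + 8×418 + 1×631 + 6×D = 4649 + 6D
Σ(formed) = 8×786 + 8×447 = 9864
ΔH = Σ(broken) − Σ(formed) = (4649 + 6D) − (9864) = −5215 + 6D
Setting this equal to −2263 kJ gives 6D = 2952, so D = 492 kJ/mol.

D(O=O) ≈ 492 kJ/mol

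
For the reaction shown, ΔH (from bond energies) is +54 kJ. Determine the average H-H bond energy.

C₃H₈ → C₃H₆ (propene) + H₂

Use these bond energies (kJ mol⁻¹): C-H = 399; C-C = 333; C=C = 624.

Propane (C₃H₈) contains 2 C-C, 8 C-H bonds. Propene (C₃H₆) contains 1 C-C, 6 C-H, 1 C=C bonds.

Let D be the H-H bond energy.
Σ(broken) = 2×333 + 8×399 = 3858
Σ(formed) = 1×333 + 6×399 + 1×624 + 1×D = 3351 + D
ΔH = Σ(broken) − Σ(formed) = (3858) − (3351 + D) = +507 − D
Setting this equal to +54 kJ gives D = 453 kJ/mol.

D(H-H) ≈ 453 kJ/mol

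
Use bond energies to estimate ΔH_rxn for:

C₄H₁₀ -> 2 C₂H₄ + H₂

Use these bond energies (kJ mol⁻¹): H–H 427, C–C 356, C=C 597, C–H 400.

Bonds broken (reactants):
  C–C: 3 × 356 = 1068
  C–H: 10 × 400 = 4000
  Σ(broken) = 5068 kJ
Bonds formed (products):
  C–H: 8 × 400 = 3200
  C=C: 2 × 597 = 1194
  H–H: 1 × 427 = 427
  Σ(formed) = 4821 kJ
ΔH = Σ(broken) − Σ(formed) = 5068 − 4821 = +247 kJ

ΔH ≈ +247 kJ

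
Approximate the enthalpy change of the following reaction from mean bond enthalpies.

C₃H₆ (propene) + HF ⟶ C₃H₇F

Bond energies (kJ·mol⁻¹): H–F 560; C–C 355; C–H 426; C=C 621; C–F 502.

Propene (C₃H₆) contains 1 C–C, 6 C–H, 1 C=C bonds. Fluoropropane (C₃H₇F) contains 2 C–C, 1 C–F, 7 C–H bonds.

Bonds broken (reactants):
  C–C: 1 × 355 = 355
  C–H: 6 × 426 = 2556
  C=C: 1 × 621 = 621
  H–F: 1 × 560 = 560
  Σ(broken) = 4092 kJ
Bonds formed (products):
  C–C: 2 × 355 = 710
  C–F: 1 × 502 = 502
  C–H: 7 × 426 = 2982
  Σ(formed) = 4194 kJ
ΔH = Σ(broken) − Σ(formed) = 4092 − 4194 = −102 kJ

ΔH ≈ −102 kJ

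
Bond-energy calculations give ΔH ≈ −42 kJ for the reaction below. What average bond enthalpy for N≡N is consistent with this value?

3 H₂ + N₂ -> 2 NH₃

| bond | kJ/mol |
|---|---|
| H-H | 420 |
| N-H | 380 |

Let D be the N≡N bond energy.
Σ(broken) = 3×420 + 1×D = 1260 + D
Σ(formed) = 6×380 = 2280
ΔH = Σ(broken) − Σ(formed) = (1260 + D) − (2280) = −1020 + D
Setting this equal to −42 kJ gives D = 978 kJ/mol.

D(N≡N) ≈ 978 kJ/mol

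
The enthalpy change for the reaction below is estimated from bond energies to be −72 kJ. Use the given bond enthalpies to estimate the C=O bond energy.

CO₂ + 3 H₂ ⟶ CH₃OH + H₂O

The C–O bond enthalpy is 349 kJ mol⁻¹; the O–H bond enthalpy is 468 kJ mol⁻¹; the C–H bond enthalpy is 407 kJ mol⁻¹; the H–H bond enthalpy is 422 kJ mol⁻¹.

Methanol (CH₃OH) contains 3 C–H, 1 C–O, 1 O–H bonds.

Let D be the C=O bond energy.
Σ(broken) = 2×D + 3×422 = 1266 + 2D
Σ(formed) = 3×407 + 1×349 + 3×468 = 2974
ΔH = Σ(broken) − Σ(formed) = (1266 + 2D) − (2974) = −1708 + 2D
Setting this equal to −72 kJ gives 2D = 1636, so D = 818 kJ/mol.

D(C=O) ≈ 818 kJ/mol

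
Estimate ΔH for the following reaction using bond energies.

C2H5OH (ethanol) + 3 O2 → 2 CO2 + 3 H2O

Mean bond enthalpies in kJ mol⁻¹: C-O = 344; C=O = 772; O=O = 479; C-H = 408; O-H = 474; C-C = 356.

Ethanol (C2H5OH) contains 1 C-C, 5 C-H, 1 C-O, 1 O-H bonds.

Bonds broken (reactants):
  C-C: 1 × 356 = 356
  C-H: 5 × 408 = 2040
  C-O: 1 × 344 = 344
  O-H: 1 × 474 = 474
  O=O: 3 × 479 = 1437
  Σ(broken) = 4651 kJ
Bonds formed (products):
  C=O: 4 × 772 = 3088
  O-H: 6 × 474 = 2844
  Σ(formed) = 5932 kJ
ΔH = Σ(broken) − Σ(formed) = 4651 − 5932 = −1281 kJ

ΔH ≈ −1281 kJ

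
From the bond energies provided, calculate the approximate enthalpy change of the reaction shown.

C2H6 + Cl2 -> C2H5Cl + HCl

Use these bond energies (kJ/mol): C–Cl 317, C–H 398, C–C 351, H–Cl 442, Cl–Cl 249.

ΔH ≈ −112 kJ

Bonds broken (reactants):
  C–C: 1 × 351 = 351
  C–H: 6 × 398 = 2388
  Cl–Cl: 1 × 249 = 249
  Σ(broken) = 2988 kJ
Bonds formed (products):
  C–C: 1 × 351 = 351
  C–Cl: 1 × 317 = 317
  C–H: 5 × 398 = 1990
  H–Cl: 1 × 442 = 442
  Σ(formed) = 3100 kJ
ΔH = Σ(broken) − Σ(formed) = 2988 − 3100 = −112 kJ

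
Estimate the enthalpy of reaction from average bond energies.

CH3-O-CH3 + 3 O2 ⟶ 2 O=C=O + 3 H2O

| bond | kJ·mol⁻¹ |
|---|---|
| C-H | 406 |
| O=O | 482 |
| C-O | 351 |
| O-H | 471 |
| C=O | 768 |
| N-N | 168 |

ΔH ≈ −1314 kJ

Bonds broken (reactants):
  C-H: 6 × 406 = 2436
  C-O: 2 × 351 = 702
  O=O: 3 × 482 = 1446
  Σ(broken) = 4584 kJ
Bonds formed (products):
  C=O: 4 × 768 = 3072
  O-H: 6 × 471 = 2826
  Σ(formed) = 5898 kJ
ΔH = Σ(broken) − Σ(formed) = 4584 − 5898 = −1314 kJ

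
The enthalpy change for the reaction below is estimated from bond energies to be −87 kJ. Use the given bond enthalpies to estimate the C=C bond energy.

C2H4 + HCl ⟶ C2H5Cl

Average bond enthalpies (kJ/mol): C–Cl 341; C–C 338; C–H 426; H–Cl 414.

D(C=C) ≈ 604 kJ/mol

Let D be the C=C bond energy.
Σ(broken) = 4×426 + 1×D + 1×414 = 2118 + D
Σ(formed) = 1×338 + 1×341 + 5×426 = 2809
ΔH = Σ(broken) − Σ(formed) = (2118 + D) − (2809) = −691 + D
Setting this equal to −87 kJ gives D = 604 kJ/mol.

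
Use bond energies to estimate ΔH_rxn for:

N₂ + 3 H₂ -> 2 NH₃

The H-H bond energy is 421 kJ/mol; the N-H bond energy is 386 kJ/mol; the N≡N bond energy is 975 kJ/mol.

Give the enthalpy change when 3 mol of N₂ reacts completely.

Bonds broken (reactants):
  H-H: 3 × 421 = 1263
  N≡N: 1 × 975 = 975
  Σ(broken) = 2238 kJ
Bonds formed (products):
  N-H: 6 × 386 = 2316
  Σ(formed) = 2316 kJ
ΔH = Σ(broken) − Σ(formed) = 2238 − 2316 = −78 kJ
For 3× the reaction as written: 3 × (−78) = −234 kJ

ΔH = −234 kJ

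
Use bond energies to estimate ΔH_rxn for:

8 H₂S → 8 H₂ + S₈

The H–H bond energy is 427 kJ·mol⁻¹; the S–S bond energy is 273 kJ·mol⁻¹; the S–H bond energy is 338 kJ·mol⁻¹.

Bonds broken (reactants):
  S–H: 16 × 338 = 5408
  Σ(broken) = 5408 kJ
Bonds formed (products):
  H–H: 8 × 427 = 3416
  S–S: 8 × 273 = 2184
  Σ(formed) = 5600 kJ
ΔH = Σ(broken) − Σ(formed) = 5408 − 5600 = −192 kJ

ΔH ≈ −192 kJ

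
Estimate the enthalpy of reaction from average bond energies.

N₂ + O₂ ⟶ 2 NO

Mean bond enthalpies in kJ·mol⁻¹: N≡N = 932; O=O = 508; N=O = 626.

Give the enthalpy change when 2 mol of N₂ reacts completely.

ΔH = +376 kJ

Bonds broken (reactants):
  N≡N: 1 × 932 = 932
  O=O: 1 × 508 = 508
  Σ(broken) = 1440 kJ
Bonds formed (products):
  N=O: 2 × 626 = 1252
  Σ(formed) = 1252 kJ
ΔH = Σ(broken) − Σ(formed) = 1440 − 1252 = +188 kJ
For 2× the reaction as written: 2 × (+188) = +376 kJ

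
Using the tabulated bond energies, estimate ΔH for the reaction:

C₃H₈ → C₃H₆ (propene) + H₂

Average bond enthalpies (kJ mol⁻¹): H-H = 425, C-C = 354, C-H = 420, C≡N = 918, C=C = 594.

Bonds broken (reactants):
  C-C: 2 × 354 = 708
  C-H: 8 × 420 = 3360
  Σ(broken) = 4068 kJ
Bonds formed (products):
  C-C: 1 × 354 = 354
  C-H: 6 × 420 = 2520
  C=C: 1 × 594 = 594
  H-H: 1 × 425 = 425
  Σ(formed) = 3893 kJ
ΔH = Σ(broken) − Σ(formed) = 4068 − 3893 = +175 kJ

ΔH ≈ +175 kJ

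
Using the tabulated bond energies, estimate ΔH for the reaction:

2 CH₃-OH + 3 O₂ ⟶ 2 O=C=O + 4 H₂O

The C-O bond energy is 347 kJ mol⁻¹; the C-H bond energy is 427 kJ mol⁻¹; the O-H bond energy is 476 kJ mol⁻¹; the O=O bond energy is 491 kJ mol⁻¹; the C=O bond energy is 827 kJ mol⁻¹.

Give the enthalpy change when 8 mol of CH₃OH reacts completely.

ΔH = −5740 kJ

Bonds broken (reactants):
  C-H: 6 × 427 = 2562
  C-O: 2 × 347 = 694
  O-H: 2 × 476 = 952
  O=O: 3 × 491 = 1473
  Σ(broken) = 5681 kJ
Bonds formed (products):
  C=O: 4 × 827 = 3308
  O-H: 8 × 476 = 3808
  Σ(formed) = 7116 kJ
ΔH = Σ(broken) − Σ(formed) = 5681 − 7116 = −1435 kJ
For 4× the reaction as written: 4 × (−1435) = −5740 kJ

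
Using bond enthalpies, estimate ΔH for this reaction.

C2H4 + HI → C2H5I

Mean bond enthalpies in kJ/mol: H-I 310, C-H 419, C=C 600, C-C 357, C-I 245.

ΔH ≈ −111 kJ

Bonds broken (reactants):
  C-H: 4 × 419 = 1676
  C=C: 1 × 600 = 600
  H-I: 1 × 310 = 310
  Σ(broken) = 2586 kJ
Bonds formed (products):
  C-C: 1 × 357 = 357
  C-H: 5 × 419 = 2095
  C-I: 1 × 245 = 245
  Σ(formed) = 2697 kJ
ΔH = Σ(broken) − Σ(formed) = 2586 − 2697 = −111 kJ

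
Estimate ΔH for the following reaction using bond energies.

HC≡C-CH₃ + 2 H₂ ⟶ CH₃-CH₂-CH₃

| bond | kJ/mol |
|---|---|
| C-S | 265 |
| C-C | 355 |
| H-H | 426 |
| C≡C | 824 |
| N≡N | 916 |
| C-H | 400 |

Bonds broken (reactants):
  C≡C: 1 × 824 = 824
  C-C: 1 × 355 = 355
  C-H: 4 × 400 = 1600
  H-H: 2 × 426 = 852
  Σ(broken) = 3631 kJ
Bonds formed (products):
  C-C: 2 × 355 = 710
  C-H: 8 × 400 = 3200
  Σ(formed) = 3910 kJ
ΔH = Σ(broken) − Σ(formed) = 3631 − 3910 = −279 kJ

ΔH ≈ −279 kJ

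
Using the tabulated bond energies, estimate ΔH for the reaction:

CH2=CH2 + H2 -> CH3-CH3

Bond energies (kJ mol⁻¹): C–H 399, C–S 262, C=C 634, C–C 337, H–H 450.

Bonds broken (reactants):
  C–H: 4 × 399 = 1596
  C=C: 1 × 634 = 634
  H–H: 1 × 450 = 450
  Σ(broken) = 2680 kJ
Bonds formed (products):
  C–C: 1 × 337 = 337
  C–H: 6 × 399 = 2394
  Σ(formed) = 2731 kJ
ΔH = Σ(broken) − Σ(formed) = 2680 − 2731 = −51 kJ

ΔH ≈ −51 kJ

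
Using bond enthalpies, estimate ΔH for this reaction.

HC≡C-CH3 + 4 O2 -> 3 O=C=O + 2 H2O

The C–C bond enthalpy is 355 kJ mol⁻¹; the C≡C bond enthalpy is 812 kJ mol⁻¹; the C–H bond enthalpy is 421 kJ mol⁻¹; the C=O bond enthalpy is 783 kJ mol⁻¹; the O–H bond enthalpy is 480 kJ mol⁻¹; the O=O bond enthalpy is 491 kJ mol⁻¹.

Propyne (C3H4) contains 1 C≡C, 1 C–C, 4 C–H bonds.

Bonds broken (reactants):
  C≡C: 1 × 812 = 812
  C–C: 1 × 355 = 355
  C–H: 4 × 421 = 1684
  O=O: 4 × 491 = 1964
  Σ(broken) = 4815 kJ
Bonds formed (products):
  C=O: 6 × 783 = 4698
  O–H: 4 × 480 = 1920
  Σ(formed) = 6618 kJ
ΔH = Σ(broken) − Σ(formed) = 4815 − 6618 = −1803 kJ

ΔH ≈ −1803 kJ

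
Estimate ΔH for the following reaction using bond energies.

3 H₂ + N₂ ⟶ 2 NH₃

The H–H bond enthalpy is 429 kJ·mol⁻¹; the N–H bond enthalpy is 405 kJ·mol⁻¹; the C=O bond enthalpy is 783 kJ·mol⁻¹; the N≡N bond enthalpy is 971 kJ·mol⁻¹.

Bonds broken (reactants):
  H–H: 3 × 429 = 1287
  N≡N: 1 × 971 = 971
  Σ(broken) = 2258 kJ
Bonds formed (products):
  N–H: 6 × 405 = 2430
  Σ(formed) = 2430 kJ
ΔH = Σ(broken) − Σ(formed) = 2258 − 2430 = −172 kJ

ΔH ≈ −172 kJ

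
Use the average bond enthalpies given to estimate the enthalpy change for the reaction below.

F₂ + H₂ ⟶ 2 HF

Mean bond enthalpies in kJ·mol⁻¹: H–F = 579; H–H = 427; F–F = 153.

Bonds broken (reactants):
  F–F: 1 × 153 = 153
  H–H: 1 × 427 = 427
  Σ(broken) = 580 kJ
Bonds formed (products):
  H–F: 2 × 579 = 1158
  Σ(formed) = 1158 kJ
ΔH = Σ(broken) − Σ(formed) = 580 − 1158 = −578 kJ

ΔH ≈ −578 kJ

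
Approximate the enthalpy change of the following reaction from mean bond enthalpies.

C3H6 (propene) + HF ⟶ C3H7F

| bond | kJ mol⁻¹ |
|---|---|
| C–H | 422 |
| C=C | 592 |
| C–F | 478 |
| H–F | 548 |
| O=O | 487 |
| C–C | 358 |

ΔH ≈ −118 kJ

Bonds broken (reactants):
  C–C: 1 × 358 = 358
  C–H: 6 × 422 = 2532
  C=C: 1 × 592 = 592
  H–F: 1 × 548 = 548
  Σ(broken) = 4030 kJ
Bonds formed (products):
  C–C: 2 × 358 = 716
  C–F: 1 × 478 = 478
  C–H: 7 × 422 = 2954
  Σ(formed) = 4148 kJ
ΔH = Σ(broken) − Σ(formed) = 4030 − 4148 = −118 kJ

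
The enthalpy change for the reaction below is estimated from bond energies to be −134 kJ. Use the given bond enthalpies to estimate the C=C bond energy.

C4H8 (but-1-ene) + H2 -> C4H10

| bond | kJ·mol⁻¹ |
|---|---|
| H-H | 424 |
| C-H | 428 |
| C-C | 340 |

Let D be the C=C bond energy.
Σ(broken) = 2×340 + 8×428 + 1×D + 1×424 = 4528 + D
Σ(formed) = 3×340 + 10×428 = 5300
ΔH = Σ(broken) − Σ(formed) = (4528 + D) − (5300) = −772 + D
Setting this equal to −134 kJ gives D = 638 kJ/mol.

D(C=C) ≈ 638 kJ/mol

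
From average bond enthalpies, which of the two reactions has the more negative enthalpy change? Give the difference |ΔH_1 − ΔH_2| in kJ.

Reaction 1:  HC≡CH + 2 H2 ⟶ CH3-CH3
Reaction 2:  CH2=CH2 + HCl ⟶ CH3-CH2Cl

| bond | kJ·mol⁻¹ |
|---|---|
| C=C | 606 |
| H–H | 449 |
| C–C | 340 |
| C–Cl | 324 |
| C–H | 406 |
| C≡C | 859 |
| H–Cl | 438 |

Reaction 1, by 181 kJ

Reaction 1:
  Bonds broken (reactants):
    C≡C: 1 × 859 = 859
    C–H: 2 × 406 = 812
    H–H: 2 × 449 = 898
    Σ(broken) = 2569 kJ
  Bonds formed (products):
    C–C: 1 × 340 = 340
    C–H: 6 × 406 = 2436
    Σ(formed) = 2776 kJ
  ΔH_1 = 2569 − 2776 = −207 kJ
Reaction 2:
  Bonds broken (reactants):
    C–H: 4 × 406 = 1624
    C=C: 1 × 606 = 606
    H–Cl: 1 × 438 = 438
    Σ(broken) = 2668 kJ
  Bonds formed (products):
    C–C: 1 × 340 = 340
    C–Cl: 1 × 324 = 324
    C–H: 5 × 406 = 2030
    Σ(formed) = 2694 kJ
  ΔH_2 = 2668 − 2694 = −26 kJ
ΔH_1 − ΔH_2 = −181 kJ, so reaction 1 has the more negative ΔH; |ΔH_1 − ΔH_2| = 181 kJ.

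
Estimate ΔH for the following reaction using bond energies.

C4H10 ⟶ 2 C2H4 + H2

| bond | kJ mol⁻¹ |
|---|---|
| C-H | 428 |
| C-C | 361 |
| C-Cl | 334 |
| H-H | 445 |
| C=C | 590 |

Bonds broken (reactants):
  C-C: 3 × 361 = 1083
  C-H: 10 × 428 = 4280
  Σ(broken) = 5363 kJ
Bonds formed (products):
  C-H: 8 × 428 = 3424
  C=C: 2 × 590 = 1180
  H-H: 1 × 445 = 445
  Σ(formed) = 5049 kJ
ΔH = Σ(broken) − Σ(formed) = 5363 − 5049 = +314 kJ

ΔH ≈ +314 kJ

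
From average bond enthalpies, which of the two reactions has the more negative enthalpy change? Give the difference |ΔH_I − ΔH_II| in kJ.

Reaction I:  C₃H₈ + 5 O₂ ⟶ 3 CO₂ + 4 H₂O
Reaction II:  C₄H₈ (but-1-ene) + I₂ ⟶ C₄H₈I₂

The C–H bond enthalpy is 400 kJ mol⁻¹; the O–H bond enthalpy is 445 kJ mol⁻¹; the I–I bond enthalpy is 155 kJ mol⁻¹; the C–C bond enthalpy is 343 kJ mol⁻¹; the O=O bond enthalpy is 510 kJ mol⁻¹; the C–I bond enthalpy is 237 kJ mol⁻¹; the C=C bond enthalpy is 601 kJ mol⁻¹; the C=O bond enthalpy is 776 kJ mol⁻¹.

Reaction I, by 1719 kJ

Reaction I:
  Bonds broken (reactants):
    C–C: 2 × 343 = 686
    C–H: 8 × 400 = 3200
    O=O: 5 × 510 = 2550
    Σ(broken) = 6436 kJ
  Bonds formed (products):
    C=O: 6 × 776 = 4656
    O–H: 8 × 445 = 3560
    Σ(formed) = 8216 kJ
  ΔH_I = 6436 − 8216 = −1780 kJ
Reaction II:
  Bonds broken (reactants):
    C–C: 2 × 343 = 686
    C–H: 8 × 400 = 3200
    C=C: 1 × 601 = 601
    I–I: 1 × 155 = 155
    Σ(broken) = 4642 kJ
  Bonds formed (products):
    C–C: 3 × 343 = 1029
    C–H: 8 × 400 = 3200
    C–I: 2 × 237 = 474
    Σ(formed) = 4703 kJ
  ΔH_II = 4642 − 4703 = −61 kJ
ΔH_I − ΔH_II = −1719 kJ, so reaction I has the more negative ΔH; |ΔH_I − ΔH_II| = 1719 kJ.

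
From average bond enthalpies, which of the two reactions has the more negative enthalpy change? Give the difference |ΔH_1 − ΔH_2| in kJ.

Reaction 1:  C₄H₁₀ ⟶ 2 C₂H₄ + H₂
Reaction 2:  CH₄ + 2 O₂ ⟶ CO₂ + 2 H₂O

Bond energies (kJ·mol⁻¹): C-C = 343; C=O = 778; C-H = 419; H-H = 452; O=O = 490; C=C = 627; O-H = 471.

Reaction 1:
  Bonds broken (reactants):
    C-C: 3 × 343 = 1029
    C-H: 10 × 419 = 4190
    Σ(broken) = 5219 kJ
  Bonds formed (products):
    C-H: 8 × 419 = 3352
    C=C: 2 × 627 = 1254
    H-H: 1 × 452 = 452
    Σ(formed) = 5058 kJ
  ΔH_1 = 5219 − 5058 = +161 kJ
Reaction 2:
  Bonds broken (reactants):
    C-H: 4 × 419 = 1676
    O=O: 2 × 490 = 980
    Σ(broken) = 2656 kJ
  Bonds formed (products):
    C=O: 2 × 778 = 1556
    O-H: 4 × 471 = 1884
    Σ(formed) = 3440 kJ
  ΔH_2 = 2656 − 3440 = −784 kJ
ΔH_1 − ΔH_2 = +945 kJ, so reaction 2 has the more negative ΔH; |ΔH_1 − ΔH_2| = 945 kJ.

Reaction 2, by 945 kJ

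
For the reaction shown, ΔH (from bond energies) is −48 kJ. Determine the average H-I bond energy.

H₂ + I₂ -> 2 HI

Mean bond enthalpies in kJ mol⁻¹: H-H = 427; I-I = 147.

D(H-I) ≈ 311 kJ/mol

Let D be the H-I bond energy.
Σ(broken) = 1×427 + 1×147 = 574
Σ(formed) = 2×D = 2D
ΔH = Σ(broken) − Σ(formed) = (574) − (2D) = +574 − 2D
Setting this equal to −48 kJ gives 2D = 622, so D = 311 kJ/mol.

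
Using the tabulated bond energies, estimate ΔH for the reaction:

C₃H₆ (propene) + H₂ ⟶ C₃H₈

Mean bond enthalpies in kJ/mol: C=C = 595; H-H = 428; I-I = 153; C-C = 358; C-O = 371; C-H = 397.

Bonds broken (reactants):
  C-C: 1 × 358 = 358
  C-H: 6 × 397 = 2382
  C=C: 1 × 595 = 595
  H-H: 1 × 428 = 428
  Σ(broken) = 3763 kJ
Bonds formed (products):
  C-C: 2 × 358 = 716
  C-H: 8 × 397 = 3176
  Σ(formed) = 3892 kJ
ΔH = Σ(broken) − Σ(formed) = 3763 − 3892 = −129 kJ

ΔH ≈ −129 kJ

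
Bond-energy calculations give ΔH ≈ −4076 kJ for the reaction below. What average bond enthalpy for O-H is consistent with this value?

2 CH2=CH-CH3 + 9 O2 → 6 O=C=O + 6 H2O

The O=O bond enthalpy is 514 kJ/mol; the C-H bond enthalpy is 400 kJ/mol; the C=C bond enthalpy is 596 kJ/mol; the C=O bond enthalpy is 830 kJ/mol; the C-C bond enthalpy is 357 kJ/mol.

D(O-H) ≈ 454 kJ/mol

Let D be the O-H bond energy.
Σ(broken) = 2×357 + 12×400 + 2×596 + 9×514 = 11332
Σ(formed) = 12×830 + 12×D = 9960 + 12D
ΔH = Σ(broken) − Σ(formed) = (11332) − (9960 + 12D) = +1372 − 12D
Setting this equal to −4076 kJ gives 12D = 5448, so D = 454 kJ/mol.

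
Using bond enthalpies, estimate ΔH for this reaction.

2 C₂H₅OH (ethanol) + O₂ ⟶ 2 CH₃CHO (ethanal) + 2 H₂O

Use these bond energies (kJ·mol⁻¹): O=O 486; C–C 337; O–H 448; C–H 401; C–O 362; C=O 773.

ΔH ≈ −430 kJ

Bonds broken (reactants):
  C–C: 2 × 337 = 674
  C–H: 10 × 401 = 4010
  C–O: 2 × 362 = 724
  O–H: 2 × 448 = 896
  O=O: 1 × 486 = 486
  Σ(broken) = 6790 kJ
Bonds formed (products):
  C–C: 2 × 337 = 674
  C–H: 8 × 401 = 3208
  C=O: 2 × 773 = 1546
  O–H: 4 × 448 = 1792
  Σ(formed) = 7220 kJ
ΔH = Σ(broken) − Σ(formed) = 6790 − 7220 = −430 kJ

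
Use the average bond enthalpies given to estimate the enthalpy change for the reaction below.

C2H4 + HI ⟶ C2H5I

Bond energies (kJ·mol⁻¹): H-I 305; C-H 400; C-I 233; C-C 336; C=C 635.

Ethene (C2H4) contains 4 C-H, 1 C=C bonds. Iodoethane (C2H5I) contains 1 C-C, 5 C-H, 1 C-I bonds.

Bonds broken (reactants):
  C-H: 4 × 400 = 1600
  C=C: 1 × 635 = 635
  H-I: 1 × 305 = 305
  Σ(broken) = 2540 kJ
Bonds formed (products):
  C-C: 1 × 336 = 336
  C-H: 5 × 400 = 2000
  C-I: 1 × 233 = 233
  Σ(formed) = 2569 kJ
ΔH = Σ(broken) − Σ(formed) = 2540 − 2569 = −29 kJ

ΔH ≈ −29 kJ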